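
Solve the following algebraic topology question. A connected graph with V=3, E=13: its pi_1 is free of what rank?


For a connected graph: rank(pi_1) = b_1 = E - V + 1 = 1 - chi.
chi = V - E = 3 - 13 = -10.
rank = 1 - (-10) = 13 - 3 + 1 = 11

11


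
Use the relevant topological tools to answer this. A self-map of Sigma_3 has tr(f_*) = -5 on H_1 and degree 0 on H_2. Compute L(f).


L(f) = tr(f_0*) - tr(f_1*) + tr(f_2*).
= 1 - (-5) + (0)
= 6

6


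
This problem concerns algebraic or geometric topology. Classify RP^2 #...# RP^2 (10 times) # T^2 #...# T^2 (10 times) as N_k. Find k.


Since a >= 1, the sum is non-orientable; each T^2 can be replaced by RP^2 # RP^2 (since T^2#RP^2 = 3RP^2).
Total crosscaps k = 10 + 2*10 = 30.
Check via chi: chi = 10*1 + 10*0 - (10+10-1)*2 = -28 = 2 - k = -28. Consistent.

30


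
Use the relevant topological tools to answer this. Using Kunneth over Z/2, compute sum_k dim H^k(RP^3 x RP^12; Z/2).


dim H^*(RP^n; Z/2) = n+1 (one Z/2 in each degree 0..n).
Total Betti number is multiplicative.
Total = (3+1) * (12+1) = 4 * 13 = 52

52


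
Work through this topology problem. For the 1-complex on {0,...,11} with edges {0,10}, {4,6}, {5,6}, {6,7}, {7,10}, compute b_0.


Run DFS/union-find over 12 vertices.
V = 12, E = 5.
Number of components = 7

7


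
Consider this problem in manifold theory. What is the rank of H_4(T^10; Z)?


By the Kunneth formula, b_k(T^n) = C(n,k).
b_4(T^10) = C(10,4).
C(10,4) = 10!/(4!*6!) = 210

210


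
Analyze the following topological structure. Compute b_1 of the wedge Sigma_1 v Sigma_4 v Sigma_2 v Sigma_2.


For a wedge X v Y: reduced H_k(X v Y) = H_k(X) + H_k(Y).
Each Sigma_g contributes b_1 = 2g.
b_1 = 2 + 8 + 4 + 4 = 18

18


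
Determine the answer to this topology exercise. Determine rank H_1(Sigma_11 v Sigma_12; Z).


For a wedge: H_1(A v B) = H_1(A) + H_1(B).
b_1(Sigma_11) = 22, b_1(Sigma_12) = 24.
b_1 = 22 + 24 = 46

46


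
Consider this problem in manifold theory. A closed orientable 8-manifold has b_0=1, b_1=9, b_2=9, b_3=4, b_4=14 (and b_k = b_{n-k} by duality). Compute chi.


By Poincare duality b_k = b_{8-k}, so full Betti numbers: b_0=1, b_1=9, b_2=9, b_3=4, b_4=14, b_5=4, b_6=9, b_7=9, b_8=1.
chi = sum (-1)^k b_k = 8

8


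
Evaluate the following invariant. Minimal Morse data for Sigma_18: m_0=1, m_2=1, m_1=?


A perfect Morse function has m_k = b_k.
For Sigma_18: b_0=1, b_1=2g=36, b_2=1.
Saddles m_1 = 2g = 36

36


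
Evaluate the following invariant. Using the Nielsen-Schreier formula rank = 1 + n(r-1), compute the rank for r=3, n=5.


Nielsen-Schreier: an index-n subgroup of F_r is free of rank 1 + n(r-1).
Equivalently: chi(cover) = n*chi(base); chi(vee_r S^1) = 1 - 3 = -2.
chi(E) = 5*(-2) = -10; rank = 1 - chi(E) = 1 - (-10) = 11.
rank = 1 + 5*(3-1) = 1 + 10 = 11

11


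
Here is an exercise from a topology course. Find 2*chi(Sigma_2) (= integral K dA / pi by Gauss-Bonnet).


Gauss-Bonnet: integral K dA = 2*pi*chi(M).
chi(Sigma_2) = 2 - 2*2 = -2.
(integral K dA)/pi = 2*chi = 2*(-2) = -4

-4


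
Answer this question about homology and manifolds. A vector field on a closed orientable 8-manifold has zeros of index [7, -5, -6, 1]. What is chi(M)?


Poincare-Hopf: chi(M) = sum of indices of zeros.
chi = (7) + (-5) + (-6) + (1) = -3

-3


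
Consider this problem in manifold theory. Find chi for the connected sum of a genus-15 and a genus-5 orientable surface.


chi(Sigma_15) = 2 - 2*15 = -28
chi(Sigma_5) = 2 - 2*5 = -8
For surfaces: chi(A#B) = chi(A) + chi(B) - 2.
chi = -28 + -8 - 2 = -38

-38


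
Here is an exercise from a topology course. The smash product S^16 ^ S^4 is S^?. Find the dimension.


S^m ^ S^n = S^{m+n}.
k = 16 + 4 = 20

20


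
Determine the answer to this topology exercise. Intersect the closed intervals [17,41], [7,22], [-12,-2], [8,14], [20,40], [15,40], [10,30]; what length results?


Intersection = [max(a_i), min(b_i)] = [20, -2].
Since 20 > -2, the intersection is empty.
Length = 0

0


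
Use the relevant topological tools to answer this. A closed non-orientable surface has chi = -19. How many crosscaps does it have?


chi = 2 - k for closed non-orientable surfaces with k crosscaps.
-19 = 2 - k
k = 2 - (-19) = 21

21


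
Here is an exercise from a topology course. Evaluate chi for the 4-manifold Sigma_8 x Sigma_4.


chi(Sigma_8) = 2 - 2*8 = -14
chi(Sigma_4) = 2 - 2*4 = -6
chi(product) = (-14) * (-6) = 84

84


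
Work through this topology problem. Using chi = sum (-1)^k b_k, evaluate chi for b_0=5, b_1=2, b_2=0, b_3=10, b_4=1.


chi = sum_k (-1)^k b_k.
= (5) + (-2) + (0) + (-10) + (1)
= -6

-6


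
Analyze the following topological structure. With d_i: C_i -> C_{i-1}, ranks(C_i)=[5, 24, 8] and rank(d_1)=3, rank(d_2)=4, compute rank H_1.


rank H_k = rank(ker d_k) - rank(im d_{k+1}).
rank(ker d_1) = rank(C_1) - rank(d_1) = 24 - 3 = 21.
rank(im d_{1+1}) = 4.
rank H_1 = 21 - 4 = 17

17


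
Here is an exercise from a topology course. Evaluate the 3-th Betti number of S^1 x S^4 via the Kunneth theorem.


Each S^d has Poincare polynomial 1 + t^d.
The product S^1 x S^4 has Poincare polynomial prod(1+t^d_i).
Expanding: b_0=1, b_1=1, b_4=1, b_5=1.
b_3 = 0

0


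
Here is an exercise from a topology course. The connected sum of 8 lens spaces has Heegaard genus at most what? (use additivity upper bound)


Heegaard genus satisfies g(A#B) <= g(A) + g(B).
Each lens space has g = 1.
Upper bound: 8 * 1 = 8

8


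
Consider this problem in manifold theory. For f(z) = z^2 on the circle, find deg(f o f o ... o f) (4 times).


deg(f) = 2. Degree is multiplicative: deg(f^4) = (deg f)^4.
deg(f^4) = (2)^4 = 16

16


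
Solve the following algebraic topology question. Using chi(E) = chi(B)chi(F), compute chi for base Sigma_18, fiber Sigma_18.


For a fiber bundle F -> E -> B (with CW structure): chi(E) = chi(B) * chi(F).
chi(Sigma_18) = -34, chi(Sigma_18) = -34.
chi(E) = (-34) * (-34) = 1156

1156


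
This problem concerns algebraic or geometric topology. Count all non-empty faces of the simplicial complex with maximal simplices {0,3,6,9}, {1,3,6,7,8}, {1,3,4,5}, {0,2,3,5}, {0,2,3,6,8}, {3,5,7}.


Each maximal simplex on m vertices has 2^m - 1 nonempty faces.
Take the union (dedupe shared faces).
Total distinct faces = 83

83


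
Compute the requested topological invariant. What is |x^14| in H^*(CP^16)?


|x| = 2 in H^*(CP^n).
|x^14| = 14 * |x| = 14 * 2 = 28

28


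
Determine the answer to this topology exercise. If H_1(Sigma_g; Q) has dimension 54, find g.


For a closed orientable surface: b_1 = 2g.
54 = 2g
g = 54 / 2 = 27

27


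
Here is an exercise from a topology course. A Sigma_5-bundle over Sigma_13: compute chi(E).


For a fiber bundle F -> E -> B (with CW structure): chi(E) = chi(B) * chi(F).
chi(Sigma_13) = -24, chi(Sigma_5) = -8.
chi(E) = (-24) * (-8) = 192

192


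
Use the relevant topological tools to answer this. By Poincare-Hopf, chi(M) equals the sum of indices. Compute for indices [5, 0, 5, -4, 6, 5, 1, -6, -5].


Poincare-Hopf: chi(M) = sum of indices of zeros.
chi = (5) + (0) + (5) + (-4) + (6) + (5) + (1) + (-6) + (-5) = 7

7


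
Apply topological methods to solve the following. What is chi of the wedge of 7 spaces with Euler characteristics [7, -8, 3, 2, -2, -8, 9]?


chi(A v B) = chi(A) + chi(B) - 1 (one point identified).
For 7 spaces: chi = (sum chi_i) - (7 - 1).
sum = 3; chi = 3 - 6 = -3

-3


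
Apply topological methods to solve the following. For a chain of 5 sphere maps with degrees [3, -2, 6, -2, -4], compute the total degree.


Degree is multiplicative: deg(composition) = product of degrees.
= (3) * (-2) * (6) * (-2) * (-4) = -288

-288


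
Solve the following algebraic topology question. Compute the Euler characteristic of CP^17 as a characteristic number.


For any closed oriented manifold, <e(TM),[M]> = chi(M).
chi(CP^17) = 17+1 = 18

18


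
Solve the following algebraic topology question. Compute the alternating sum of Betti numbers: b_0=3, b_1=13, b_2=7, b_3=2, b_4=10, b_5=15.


chi = sum_k (-1)^k b_k.
= (3) + (-13) + (7) + (-2) + (10) + (-15)
= -10

-10


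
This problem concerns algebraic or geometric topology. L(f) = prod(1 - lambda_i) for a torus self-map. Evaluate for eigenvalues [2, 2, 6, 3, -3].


For a torus self-map: L(f) = det(I - A) where A acts on H_1.
L(f) = (1-2) * (1-2) * (1-6) * (1-3) * (1--3) = -1 * -1 * -5 * -2 * 4 = 40

40


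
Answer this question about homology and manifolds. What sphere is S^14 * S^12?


Join of spheres: S^m * S^n = S^{m+n+1}.
dim = 14 + 12 + 1 = 27

27


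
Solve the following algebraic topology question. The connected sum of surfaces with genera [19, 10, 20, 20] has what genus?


Genus is additive under connected sum of orientable surfaces.
g = 19 + 10 + 20 + 20 = 69

69


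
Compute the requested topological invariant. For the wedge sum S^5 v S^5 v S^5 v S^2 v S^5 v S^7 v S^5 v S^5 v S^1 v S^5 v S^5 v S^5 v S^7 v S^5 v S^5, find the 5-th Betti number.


For a wedge of spheres, H_k (k>0) is free on one generator per sphere of dimension k.
Spheres of dimension 5: count = 11.
b_5 = 11

11


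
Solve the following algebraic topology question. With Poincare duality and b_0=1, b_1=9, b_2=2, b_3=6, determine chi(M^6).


By Poincare duality b_k = b_{6-k}, so full Betti numbers: b_0=1, b_1=9, b_2=2, b_3=6, b_4=2, b_5=9, b_6=1.
chi = sum (-1)^k b_k = -18

-18


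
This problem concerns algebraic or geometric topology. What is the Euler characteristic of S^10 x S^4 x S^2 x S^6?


chi is multiplicative: chi(X x Y) = chi(X) chi(Y).
Each even-dim sphere has chi = 2. There are 4 factors.
chi = 2^4 = 16

16


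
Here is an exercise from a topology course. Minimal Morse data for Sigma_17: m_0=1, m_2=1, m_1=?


A perfect Morse function has m_k = b_k.
For Sigma_17: b_0=1, b_1=2g=34, b_2=1.
Saddles m_1 = 2g = 34

34


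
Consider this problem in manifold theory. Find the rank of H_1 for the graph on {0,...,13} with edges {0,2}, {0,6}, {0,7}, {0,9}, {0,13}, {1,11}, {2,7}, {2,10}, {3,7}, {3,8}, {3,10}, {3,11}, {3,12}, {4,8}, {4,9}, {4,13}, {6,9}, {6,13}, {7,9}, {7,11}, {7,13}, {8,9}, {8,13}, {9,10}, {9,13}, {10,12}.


b_1 = E - V + (number of components).
E = 26, V = 14, components = 2.
b_1 = 26 - 14 + 2 = 14

14


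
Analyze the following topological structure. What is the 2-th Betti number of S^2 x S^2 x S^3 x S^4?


Each S^d has Poincare polynomial 1 + t^d.
The product S^2 x S^2 x S^3 x S^4 has Poincare polynomial prod(1+t^d_i).
Expanding: b_0=1, b_2=2, b_3=1, b_4=2, b_5=2, b_6=2, b_7=2, b_8=1, b_9=2, b_11=1.
b_2 = 2

2


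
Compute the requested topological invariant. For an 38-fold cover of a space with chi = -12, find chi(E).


For a finite covering: chi(E) = (number of sheets) * chi(B).
chi(E) = 38 * (-12) = -456

-456


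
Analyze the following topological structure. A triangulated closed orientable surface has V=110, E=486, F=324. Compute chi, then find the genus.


chi = V - E + F = 110 - 486 + 324 = -52
For orientable closed surface: chi = 2 - 2g, so g = (2 - chi)/2.
g = (2 - (-52)) / 2 = 54 / 2 = 27

27


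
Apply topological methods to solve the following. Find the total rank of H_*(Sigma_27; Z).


For Sigma_27: b_0 = 1, b_1 = 2g = 54, b_2 = 1.
Total = 1 + 54 + 1 = 56

56


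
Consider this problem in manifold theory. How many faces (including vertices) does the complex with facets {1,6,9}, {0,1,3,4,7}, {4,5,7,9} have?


Each maximal simplex on m vertices has 2^m - 1 nonempty faces.
Take the union (dedupe shared faces).
Total distinct faces = 48

48


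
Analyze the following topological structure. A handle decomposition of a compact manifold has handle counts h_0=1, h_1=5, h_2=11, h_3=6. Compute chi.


Handles of index k contribute (-1)^k to chi (same as CW cells).
chi = (1) + (-5) + (11) + (-6) = 1

1


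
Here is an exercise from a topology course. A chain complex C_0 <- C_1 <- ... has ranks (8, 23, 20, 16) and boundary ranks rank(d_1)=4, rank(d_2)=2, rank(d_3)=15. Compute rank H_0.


rank H_k = rank(ker d_k) - rank(im d_{k+1}).
rank(ker d_0) = rank(C_0) - rank(d_0) = 8 - 0 = 8.
rank(im d_{0+1}) = 4.
rank H_0 = 8 - 4 = 4

4


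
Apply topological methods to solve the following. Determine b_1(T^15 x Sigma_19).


pi_1(A x B) = pi_1(A) x pi_1(B); rank of abelianization = b_1.
b_1(T^15) = 15, b_1(Sigma_19) = 2*19 = 38.
b_1(product) = 15 + 38 = 53

53


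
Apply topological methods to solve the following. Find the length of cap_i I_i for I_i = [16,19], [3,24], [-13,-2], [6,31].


Intersection = [max(a_i), min(b_i)] = [16, -2].
Since 16 > -2, the intersection is empty.
Length = 0

0


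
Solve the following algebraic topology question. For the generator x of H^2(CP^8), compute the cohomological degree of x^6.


|x| = 2 in H^*(CP^n).
|x^6| = 6 * |x| = 6 * 2 = 12

12


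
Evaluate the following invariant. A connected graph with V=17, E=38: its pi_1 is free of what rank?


For a connected graph: rank(pi_1) = b_1 = E - V + 1 = 1 - chi.
chi = V - E = 17 - 38 = -21.
rank = 1 - (-21) = 38 - 17 + 1 = 22

22


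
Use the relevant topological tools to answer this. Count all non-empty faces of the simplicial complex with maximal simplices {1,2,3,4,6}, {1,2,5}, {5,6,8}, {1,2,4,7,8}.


Each maximal simplex on m vertices has 2^m - 1 nonempty faces.
Take the union (dedupe shared faces).
Total distinct faces = 63

63


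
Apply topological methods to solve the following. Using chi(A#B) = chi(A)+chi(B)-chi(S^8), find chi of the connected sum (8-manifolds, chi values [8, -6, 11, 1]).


For n-manifolds: chi(A#B) = chi(A) + chi(B) - chi(S^8).
chi(S^8) = 1 + (-1)^8 = 2.
chi(#) = (sum chi_i) - (4-1)*chi(S^8) = 14 - 3*2 = 8

8


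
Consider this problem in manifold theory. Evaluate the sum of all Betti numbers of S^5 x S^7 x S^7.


Total Betti number is multiplicative under products.
Each S^d (d>=1) has total Betti number 2.
There are 3 sphere factors.
Total = 2^3 = 8

8


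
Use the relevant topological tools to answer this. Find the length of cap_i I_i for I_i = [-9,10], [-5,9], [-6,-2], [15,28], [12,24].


Intersection = [max(a_i), min(b_i)] = [15, -2].
Since 15 > -2, the intersection is empty.
Length = 0

0


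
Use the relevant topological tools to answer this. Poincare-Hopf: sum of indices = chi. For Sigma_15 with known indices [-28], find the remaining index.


Poincare-Hopf: sum of indices = chi(M).
chi(Sigma_15) = 2 - 2*15 = -28.
Sum of known indices = -28.
x = chi - (sum known) = -28 - (-28) = 0

0


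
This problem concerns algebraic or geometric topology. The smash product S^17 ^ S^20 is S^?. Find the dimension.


S^m ^ S^n = S^{m+n}.
k = 17 + 20 = 37

37


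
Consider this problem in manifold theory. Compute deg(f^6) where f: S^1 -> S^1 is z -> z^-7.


deg(f) = -7. Degree is multiplicative: deg(f^6) = (deg f)^6.
deg(f^6) = (-7)^6 = 117649

117649


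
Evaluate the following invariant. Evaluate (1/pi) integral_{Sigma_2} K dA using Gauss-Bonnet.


Gauss-Bonnet: integral K dA = 2*pi*chi(M).
chi(Sigma_2) = 2 - 2*2 = -2.
(integral K dA)/pi = 2*chi = 2*(-2) = -4

-4


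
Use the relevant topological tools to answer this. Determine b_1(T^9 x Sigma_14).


pi_1(A x B) = pi_1(A) x pi_1(B); rank of abelianization = b_1.
b_1(T^9) = 9, b_1(Sigma_14) = 2*14 = 28.
b_1(product) = 9 + 28 = 37

37


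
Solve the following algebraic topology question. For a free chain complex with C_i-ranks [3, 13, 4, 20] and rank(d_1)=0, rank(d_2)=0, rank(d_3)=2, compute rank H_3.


rank H_k = rank(ker d_k) - rank(im d_{k+1}).
rank(ker d_3) = rank(C_3) - rank(d_3) = 20 - 2 = 18.
rank(im d_{3+1}) = 0.
rank H_3 = 18 - 0 = 18

18


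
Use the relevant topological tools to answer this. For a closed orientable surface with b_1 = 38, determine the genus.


For a closed orientable surface: b_1 = 2g.
38 = 2g
g = 38 / 2 = 19

19


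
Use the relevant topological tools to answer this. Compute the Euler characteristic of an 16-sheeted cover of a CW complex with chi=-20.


For a finite covering: chi(E) = (number of sheets) * chi(B).
chi(E) = 16 * (-20) = -320

-320


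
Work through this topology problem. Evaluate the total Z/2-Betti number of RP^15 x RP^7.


dim H^*(RP^n; Z/2) = n+1 (one Z/2 in each degree 0..n).
Total Betti number is multiplicative.
Total = (15+1) * (7+1) = 16 * 8 = 128

128


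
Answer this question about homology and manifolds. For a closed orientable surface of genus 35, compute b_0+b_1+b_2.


For Sigma_35: b_0 = 1, b_1 = 2g = 70, b_2 = 1.
Total = 1 + 70 + 1 = 72

72


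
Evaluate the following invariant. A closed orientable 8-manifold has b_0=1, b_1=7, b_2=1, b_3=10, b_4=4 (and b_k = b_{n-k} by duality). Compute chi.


By Poincare duality b_k = b_{8-k}, so full Betti numbers: b_0=1, b_1=7, b_2=1, b_3=10, b_4=4, b_5=10, b_6=1, b_7=7, b_8=1.
chi = sum (-1)^k b_k = -26

-26


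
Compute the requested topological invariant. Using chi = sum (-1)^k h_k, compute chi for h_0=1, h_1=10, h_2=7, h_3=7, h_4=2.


Handles of index k contribute (-1)^k to chi (same as CW cells).
chi = (1) + (-10) + (7) + (-7) + (2) = -7

-7


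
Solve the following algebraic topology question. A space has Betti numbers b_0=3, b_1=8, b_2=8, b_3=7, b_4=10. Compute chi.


chi = sum_k (-1)^k b_k.
= (3) + (-8) + (8) + (-7) + (10)
= 6

6


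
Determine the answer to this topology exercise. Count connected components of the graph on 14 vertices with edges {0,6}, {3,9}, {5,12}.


Run DFS/union-find over 14 vertices.
V = 14, E = 3.
Number of components = 11

11


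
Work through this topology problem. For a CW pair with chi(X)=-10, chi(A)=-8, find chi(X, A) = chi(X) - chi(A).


Relative Euler characteristic: chi(X, A) = chi(X) - chi(A).
= -10 - (-8) = -2

-2


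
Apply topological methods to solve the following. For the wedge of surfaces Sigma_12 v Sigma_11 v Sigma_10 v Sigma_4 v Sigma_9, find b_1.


For a wedge X v Y: reduced H_k(X v Y) = H_k(X) + H_k(Y).
Each Sigma_g contributes b_1 = 2g.
b_1 = 24 + 22 + 20 + 8 + 18 = 92

92


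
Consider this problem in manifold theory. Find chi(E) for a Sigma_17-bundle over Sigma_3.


For a fiber bundle F -> E -> B (with CW structure): chi(E) = chi(B) * chi(F).
chi(Sigma_3) = -4, chi(Sigma_17) = -32.
chi(E) = (-4) * (-32) = 128

128


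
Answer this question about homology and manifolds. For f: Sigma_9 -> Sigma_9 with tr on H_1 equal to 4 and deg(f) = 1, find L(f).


L(f) = tr(f_0*) - tr(f_1*) + tr(f_2*).
= 1 - (4) + (1)
= -2

-2


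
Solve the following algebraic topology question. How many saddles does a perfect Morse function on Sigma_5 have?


A perfect Morse function has m_k = b_k.
For Sigma_5: b_0=1, b_1=2g=10, b_2=1.
Saddles m_1 = 2g = 10

10


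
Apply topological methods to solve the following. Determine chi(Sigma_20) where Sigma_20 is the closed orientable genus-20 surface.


For a closed orientable surface of genus g: chi = 2 - 2g.
Here g = 20.
chi = 2 - 2*20 = 2 - 40 = -38

-38


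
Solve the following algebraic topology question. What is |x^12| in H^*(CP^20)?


|x| = 2 in H^*(CP^n).
|x^12| = 12 * |x| = 12 * 2 = 24

24


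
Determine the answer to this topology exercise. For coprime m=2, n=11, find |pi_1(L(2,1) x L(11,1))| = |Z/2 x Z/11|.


pi_1(X x Y) = pi_1(X) x pi_1(Y).
pi_1(L(2,1)) = Z/2, pi_1(L(11,1)) = Z/11.
|Z/2 x Z/11| = 2 * 11 = 22

22


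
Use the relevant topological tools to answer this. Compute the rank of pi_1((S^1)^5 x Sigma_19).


pi_1(A x B) = pi_1(A) x pi_1(B); rank of abelianization = b_1.
b_1(T^5) = 5, b_1(Sigma_19) = 2*19 = 38.
b_1(product) = 5 + 38 = 43

43


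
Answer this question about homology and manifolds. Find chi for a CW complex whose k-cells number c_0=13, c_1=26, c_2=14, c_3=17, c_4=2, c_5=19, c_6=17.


chi = sum_k (-1)^k c_k.
= (-1)^0*13 + (-1)^1*26 + (-1)^2*14 + (-1)^3*17 + (-1)^4*2 + (-1)^5*19 + (-1)^6*17
= (13) + (-26) + (14) + (-17) + (2) + (-19) + (17)
= -16

-16


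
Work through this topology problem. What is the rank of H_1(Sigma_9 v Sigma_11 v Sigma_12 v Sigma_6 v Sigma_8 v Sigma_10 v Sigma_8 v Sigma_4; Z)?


For a wedge X v Y: reduced H_k(X v Y) = H_k(X) + H_k(Y).
Each Sigma_g contributes b_1 = 2g.
b_1 = 18 + 22 + 24 + 12 + 16 + 20 + 16 + 8 = 136

136


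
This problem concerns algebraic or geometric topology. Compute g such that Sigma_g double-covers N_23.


chi(N_23) = 2 - 23 = -21.
Double cover: chi(Sigma_g) = 2 * chi(N_23) = 2*(-21) = -42.
2 - 2g = -42, so g = (2 - (-42))/2 = 44/2 = 22

22


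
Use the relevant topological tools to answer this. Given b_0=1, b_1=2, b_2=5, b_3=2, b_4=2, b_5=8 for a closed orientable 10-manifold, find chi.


By Poincare duality b_k = b_{10-k}, so full Betti numbers: b_0=1, b_1=2, b_2=5, b_3=2, b_4=2, b_5=8, b_6=2, b_7=2, b_8=5, b_9=2, b_10=1.
chi = sum (-1)^k b_k = 0

0


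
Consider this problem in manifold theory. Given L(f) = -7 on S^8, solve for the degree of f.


L(f) = 1 + (-1)^8 deg(f) on S^8.
-7 = 1 + (-1)^8 * deg(f)
(-1)^8 * deg(f) = -8
deg(f) = -8

-8


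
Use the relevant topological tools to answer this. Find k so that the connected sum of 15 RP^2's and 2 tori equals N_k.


Since a >= 1, the sum is non-orientable; each T^2 can be replaced by RP^2 # RP^2 (since T^2#RP^2 = 3RP^2).
Total crosscaps k = 15 + 2*2 = 19.
Check via chi: chi = 15*1 + 2*0 - (15+2-1)*2 = -17 = 2 - k = -17. Consistent.

19


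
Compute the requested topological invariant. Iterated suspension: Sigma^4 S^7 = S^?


Each suspension raises dimension by 1: Sigma S^n = S^{n+1}.
Sigma^4 S^7 = S^{7+4} = S^11

11


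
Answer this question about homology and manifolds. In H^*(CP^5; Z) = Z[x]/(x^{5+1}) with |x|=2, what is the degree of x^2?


|x| = 2 in H^*(CP^n).
|x^2| = 2 * |x| = 2 * 2 = 4

4


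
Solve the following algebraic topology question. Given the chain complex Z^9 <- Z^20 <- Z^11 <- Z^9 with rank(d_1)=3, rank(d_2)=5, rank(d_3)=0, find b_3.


rank H_k = rank(ker d_k) - rank(im d_{k+1}).
rank(ker d_3) = rank(C_3) - rank(d_3) = 9 - 0 = 9.
rank(im d_{3+1}) = 0.
rank H_3 = 9 - 0 = 9

9


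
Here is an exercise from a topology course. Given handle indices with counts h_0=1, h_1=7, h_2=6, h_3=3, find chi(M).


Handles of index k contribute (-1)^k to chi (same as CW cells).
chi = (1) + (-7) + (6) + (-3) = -3

-3


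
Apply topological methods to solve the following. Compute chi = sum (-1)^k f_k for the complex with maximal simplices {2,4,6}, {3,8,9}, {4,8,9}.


Enumerate all faces; f-vector: f_0=6, f_1=8, f_2=3.
chi = sum (-1)^k f_k = 1

1


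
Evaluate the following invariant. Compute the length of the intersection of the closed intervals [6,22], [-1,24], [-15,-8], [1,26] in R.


Intersection = [max(a_i), min(b_i)] = [6, -8].
Since 6 > -8, the intersection is empty.
Length = 0

0


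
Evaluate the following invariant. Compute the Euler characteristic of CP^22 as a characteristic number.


For any closed oriented manifold, <e(TM),[M]> = chi(M).
chi(CP^22) = 22+1 = 23

23


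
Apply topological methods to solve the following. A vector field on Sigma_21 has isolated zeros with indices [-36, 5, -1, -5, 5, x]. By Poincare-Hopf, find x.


Poincare-Hopf: sum of indices = chi(M).
chi(Sigma_21) = 2 - 2*21 = -40.
Sum of known indices = -32.
x = chi - (sum known) = -40 - (-32) = -8

-8


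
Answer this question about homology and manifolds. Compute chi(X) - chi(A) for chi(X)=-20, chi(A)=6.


Relative Euler characteristic: chi(X, A) = chi(X) - chi(A).
= -20 - (6) = -26

-26


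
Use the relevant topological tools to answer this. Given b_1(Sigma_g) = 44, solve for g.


For a closed orientable surface: b_1 = 2g.
44 = 2g
g = 44 / 2 = 22

22


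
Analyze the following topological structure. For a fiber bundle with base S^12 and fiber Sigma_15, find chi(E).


chi(S^12) = 2 (n even), chi(Sigma_15) = 2 - 2*15 = -28.
chi(E) = 2 * (-28) = -56

-56


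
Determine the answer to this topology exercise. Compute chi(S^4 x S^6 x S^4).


chi is multiplicative: chi(X x Y) = chi(X) chi(Y).
Each even-dim sphere has chi = 2. There are 3 factors.
chi = 2^3 = 8

8


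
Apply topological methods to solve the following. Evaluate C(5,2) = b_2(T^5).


By the Kunneth formula, b_k(T^n) = C(n,k).
b_2(T^5) = C(5,2).
C(5,2) = 5!/(2!*3!) = 10

10


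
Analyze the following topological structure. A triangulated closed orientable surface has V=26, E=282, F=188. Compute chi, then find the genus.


chi = V - E + F = 26 - 282 + 188 = -68
For orientable closed surface: chi = 2 - 2g, so g = (2 - chi)/2.
g = (2 - (-68)) / 2 = 70 / 2 = 35

35


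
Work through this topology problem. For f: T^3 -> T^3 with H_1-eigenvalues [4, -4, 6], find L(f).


For a torus self-map: L(f) = det(I - A) where A acts on H_1.
L(f) = (1-4) * (1--4) * (1-6) = -3 * 5 * -5 = 75

75


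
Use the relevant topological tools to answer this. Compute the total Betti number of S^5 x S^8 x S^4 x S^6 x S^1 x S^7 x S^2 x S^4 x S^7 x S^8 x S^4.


Total Betti number is multiplicative under products.
Each S^d (d>=1) has total Betti number 2.
There are 11 sphere factors.
Total = 2^11 = 2048

2048


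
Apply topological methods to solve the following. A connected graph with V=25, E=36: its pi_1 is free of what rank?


For a connected graph: rank(pi_1) = b_1 = E - V + 1 = 1 - chi.
chi = V - E = 25 - 36 = -11.
rank = 1 - (-11) = 36 - 25 + 1 = 12

12


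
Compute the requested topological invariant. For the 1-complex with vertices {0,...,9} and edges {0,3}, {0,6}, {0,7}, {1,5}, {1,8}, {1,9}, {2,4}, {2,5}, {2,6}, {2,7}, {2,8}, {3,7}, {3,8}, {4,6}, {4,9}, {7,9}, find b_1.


b_1 = E - V + (number of components).
E = 16, V = 10, components = 1.
b_1 = 16 - 10 + 1 = 7

7


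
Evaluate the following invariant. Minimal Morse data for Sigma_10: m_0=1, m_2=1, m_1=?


A perfect Morse function has m_k = b_k.
For Sigma_10: b_0=1, b_1=2g=20, b_2=1.
Saddles m_1 = 2g = 20

20


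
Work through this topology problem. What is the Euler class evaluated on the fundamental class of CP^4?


For any closed oriented manifold, <e(TM),[M]> = chi(M).
chi(CP^4) = 4+1 = 5

5


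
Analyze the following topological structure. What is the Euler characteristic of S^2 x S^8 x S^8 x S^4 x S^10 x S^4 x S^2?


chi is multiplicative: chi(X x Y) = chi(X) chi(Y).
Each even-dim sphere has chi = 2. There are 7 factors.
chi = 2^7 = 128

128


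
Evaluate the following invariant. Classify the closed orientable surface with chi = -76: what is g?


chi = 2 - 2g for closed orientable surfaces.
-76 = 2 - 2g
2g = 2 - (-76) = 78
g = 39

39


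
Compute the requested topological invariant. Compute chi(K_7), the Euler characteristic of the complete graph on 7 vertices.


K_7: V = 7, E = C(7,2) = 21.
chi = V - E = 7 - 21 = -14

-14


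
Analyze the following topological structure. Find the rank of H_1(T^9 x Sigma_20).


pi_1(A x B) = pi_1(A) x pi_1(B); rank of abelianization = b_1.
b_1(T^9) = 9, b_1(Sigma_20) = 2*20 = 40.
b_1(product) = 9 + 40 = 49

49


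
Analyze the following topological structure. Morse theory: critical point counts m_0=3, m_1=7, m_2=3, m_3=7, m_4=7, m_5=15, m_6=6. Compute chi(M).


Morse theory: chi(M) = sum_k (-1)^k m_k where m_k = #(index-k critical points).
= (3) + (-7) + (3) + (-7) + (7) + (-15) + (6) = -10

-10


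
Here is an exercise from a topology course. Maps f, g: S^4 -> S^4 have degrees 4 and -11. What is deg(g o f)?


Degree is multiplicative under composition: deg(g o f) = deg(g) * deg(f).
= -11 * 4 = -44

-44


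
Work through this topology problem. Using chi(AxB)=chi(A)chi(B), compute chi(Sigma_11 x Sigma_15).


chi(Sigma_11) = 2 - 2*11 = -20
chi(Sigma_15) = 2 - 2*15 = -28
chi(product) = (-20) * (-28) = 560

560


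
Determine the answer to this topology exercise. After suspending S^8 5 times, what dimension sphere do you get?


Each suspension raises dimension by 1: Sigma S^n = S^{n+1}.
Sigma^5 S^8 = S^{8+5} = S^13

13


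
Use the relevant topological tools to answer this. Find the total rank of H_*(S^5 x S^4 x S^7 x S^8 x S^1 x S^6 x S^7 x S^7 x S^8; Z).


Total Betti number is multiplicative under products.
Each S^d (d>=1) has total Betti number 2.
There are 9 sphere factors.
Total = 2^9 = 512

512


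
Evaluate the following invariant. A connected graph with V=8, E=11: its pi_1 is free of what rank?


For a connected graph: rank(pi_1) = b_1 = E - V + 1 = 1 - chi.
chi = V - E = 8 - 11 = -3.
rank = 1 - (-3) = 11 - 8 + 1 = 4

4


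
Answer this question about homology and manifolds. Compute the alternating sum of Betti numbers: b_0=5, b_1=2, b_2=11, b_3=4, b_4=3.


chi = sum_k (-1)^k b_k.
= (5) + (-2) + (11) + (-4) + (3)
= 13

13


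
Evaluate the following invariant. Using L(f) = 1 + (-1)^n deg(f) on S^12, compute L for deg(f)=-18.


On S^12: L(f) = tr(f_0*) + (-1)^12 tr(f_12*) = 1 + (-1)^12 * deg(f).
L(f) = 1 + (-1)^12 * -18 = 1 + -18 = -17

-17


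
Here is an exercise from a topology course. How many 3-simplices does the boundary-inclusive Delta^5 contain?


Delta^5 has 5+1 vertices. A 3-face is a choice of 3+1 vertices.
f_3 = C(5+1, 3+1) = C(6,4) = 15

15


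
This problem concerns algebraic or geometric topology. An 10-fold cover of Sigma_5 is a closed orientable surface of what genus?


For an n-sheeted cover: chi(E) = n * chi(B).
chi(Sigma_5) = 2 - 2*5 = -8.
chi(E) = 10 * (-8) = -80.
genus(E) = (2 - chi(E))/2 = (2 - (-80))/2 = 82/2 = 41

41


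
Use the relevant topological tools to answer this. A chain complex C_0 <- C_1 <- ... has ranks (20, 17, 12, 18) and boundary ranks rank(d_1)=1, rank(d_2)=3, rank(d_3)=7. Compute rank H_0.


rank H_k = rank(ker d_k) - rank(im d_{k+1}).
rank(ker d_0) = rank(C_0) - rank(d_0) = 20 - 0 = 20.
rank(im d_{0+1}) = 1.
rank H_0 = 20 - 1 = 19

19


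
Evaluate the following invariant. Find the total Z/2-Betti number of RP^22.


H^k(RP^22; Z/2) = Z/2 for each 0 <= k <= 22.
Total dimension = 22 + 1 = 23

23


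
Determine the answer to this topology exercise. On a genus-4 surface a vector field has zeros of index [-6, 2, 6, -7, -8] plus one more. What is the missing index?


Poincare-Hopf: sum of indices = chi(M).
chi(Sigma_4) = 2 - 2*4 = -6.
Sum of known indices = -13.
x = chi - (sum known) = -6 - (-13) = 7

7


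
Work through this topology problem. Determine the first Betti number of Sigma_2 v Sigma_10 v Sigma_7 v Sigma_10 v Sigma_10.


For a wedge X v Y: reduced H_k(X v Y) = H_k(X) + H_k(Y).
Each Sigma_g contributes b_1 = 2g.
b_1 = 4 + 20 + 14 + 20 + 20 = 78

78


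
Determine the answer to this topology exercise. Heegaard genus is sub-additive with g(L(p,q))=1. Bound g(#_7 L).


Heegaard genus satisfies g(A#B) <= g(A) + g(B).
Each lens space has g = 1.
Upper bound: 7 * 1 = 7

7


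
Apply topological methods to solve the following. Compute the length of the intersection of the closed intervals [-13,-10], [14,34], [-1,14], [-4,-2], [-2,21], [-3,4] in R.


Intersection = [max(a_i), min(b_i)] = [14, -10].
Since 14 > -10, the intersection is empty.
Length = 0

0


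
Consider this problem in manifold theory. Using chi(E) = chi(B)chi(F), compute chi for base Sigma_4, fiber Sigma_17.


For a fiber bundle F -> E -> B (with CW structure): chi(E) = chi(B) * chi(F).
chi(Sigma_4) = -6, chi(Sigma_17) = -32.
chi(E) = (-6) * (-32) = 192

192


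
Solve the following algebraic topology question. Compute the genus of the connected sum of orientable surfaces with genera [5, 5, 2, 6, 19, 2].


Genus is additive under connected sum of orientable surfaces.
g = 5 + 5 + 2 + 6 + 19 + 2 = 39

39


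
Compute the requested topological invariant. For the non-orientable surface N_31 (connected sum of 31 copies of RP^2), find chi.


For a non-orientable closed surface with k crosscaps: chi = 2 - k.
Here k = 31.
chi = 2 - 31 = -29

-29


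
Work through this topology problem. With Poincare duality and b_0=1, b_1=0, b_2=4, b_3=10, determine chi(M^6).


By Poincare duality b_k = b_{6-k}, so full Betti numbers: b_0=1, b_1=0, b_2=4, b_3=10, b_4=4, b_5=0, b_6=1.
chi = sum (-1)^k b_k = 0

0


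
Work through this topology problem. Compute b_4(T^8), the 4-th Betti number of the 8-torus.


By the Kunneth formula, b_k(T^n) = C(n,k).
b_4(T^8) = C(8,4).
C(8,4) = 8!/(4!*4!) = 70

70


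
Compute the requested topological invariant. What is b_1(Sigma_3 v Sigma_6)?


For a wedge: H_1(A v B) = H_1(A) + H_1(B).
b_1(Sigma_3) = 6, b_1(Sigma_6) = 12.
b_1 = 6 + 12 = 18

18


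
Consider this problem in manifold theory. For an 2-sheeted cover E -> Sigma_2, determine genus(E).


For an n-sheeted cover: chi(E) = n * chi(B).
chi(Sigma_2) = 2 - 2*2 = -2.
chi(E) = 2 * (-2) = -4.
genus(E) = (2 - chi(E))/2 = (2 - (-4))/2 = 6/2 = 3

3


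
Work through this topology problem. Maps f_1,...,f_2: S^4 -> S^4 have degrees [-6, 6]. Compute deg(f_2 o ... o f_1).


Degree is multiplicative: deg(composition) = product of degrees.
= (-6) * (6) = -36

-36


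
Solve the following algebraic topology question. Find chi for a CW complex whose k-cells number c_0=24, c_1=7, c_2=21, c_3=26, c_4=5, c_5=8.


chi = sum_k (-1)^k c_k.
= (-1)^0*24 + (-1)^1*7 + (-1)^2*21 + (-1)^3*26 + (-1)^4*5 + (-1)^5*8
= (24) + (-7) + (21) + (-26) + (5) + (-8)
= 9

9


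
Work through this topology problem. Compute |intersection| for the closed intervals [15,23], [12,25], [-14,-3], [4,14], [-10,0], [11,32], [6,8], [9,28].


Intersection = [max(a_i), min(b_i)] = [15, -3].
Since 15 > -3, the intersection is empty.
Length = 0

0


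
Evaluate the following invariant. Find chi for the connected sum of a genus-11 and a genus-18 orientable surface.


chi(Sigma_11) = 2 - 2*11 = -20
chi(Sigma_18) = 2 - 2*18 = -34
For surfaces: chi(A#B) = chi(A) + chi(B) - 2.
chi = -20 + -34 - 2 = -56

-56


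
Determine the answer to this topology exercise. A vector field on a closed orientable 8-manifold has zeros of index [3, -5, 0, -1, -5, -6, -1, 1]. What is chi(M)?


Poincare-Hopf: chi(M) = sum of indices of zeros.
chi = (3) + (-5) + (0) + (-1) + (-5) + (-6) + (-1) + (1) = -14

-14


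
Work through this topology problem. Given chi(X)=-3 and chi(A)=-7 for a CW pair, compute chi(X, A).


Relative Euler characteristic: chi(X, A) = chi(X) - chi(A).
= -3 - (-7) = 4

4


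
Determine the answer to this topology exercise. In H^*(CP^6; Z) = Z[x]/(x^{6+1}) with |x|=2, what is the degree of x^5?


|x| = 2 in H^*(CP^n).
|x^5| = 5 * |x| = 5 * 2 = 10

10


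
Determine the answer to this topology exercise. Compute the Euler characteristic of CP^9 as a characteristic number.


For any closed oriented manifold, <e(TM),[M]> = chi(M).
chi(CP^9) = 9+1 = 10

10


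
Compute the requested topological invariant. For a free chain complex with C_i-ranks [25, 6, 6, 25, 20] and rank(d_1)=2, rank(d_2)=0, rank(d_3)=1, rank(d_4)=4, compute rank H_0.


rank H_k = rank(ker d_k) - rank(im d_{k+1}).
rank(ker d_0) = rank(C_0) - rank(d_0) = 25 - 0 = 25.
rank(im d_{0+1}) = 2.
rank H_0 = 25 - 2 = 23

23


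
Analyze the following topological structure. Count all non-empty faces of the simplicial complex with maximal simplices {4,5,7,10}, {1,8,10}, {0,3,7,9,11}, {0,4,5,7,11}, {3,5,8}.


Each maximal simplex on m vertices has 2^m - 1 nonempty faces.
Take the union (dedupe shared faces).
Total distinct faces = 73

73


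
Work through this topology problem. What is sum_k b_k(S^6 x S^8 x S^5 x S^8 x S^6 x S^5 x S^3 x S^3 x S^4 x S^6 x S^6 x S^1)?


Total Betti number is multiplicative under products.
Each S^d (d>=1) has total Betti number 2.
There are 12 sphere factors.
Total = 2^12 = 4096

4096


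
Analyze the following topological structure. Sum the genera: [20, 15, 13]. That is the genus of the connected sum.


Genus is additive under connected sum of orientable surfaces.
g = 20 + 15 + 13 = 48

48


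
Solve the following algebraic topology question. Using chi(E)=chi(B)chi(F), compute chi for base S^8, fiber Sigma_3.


chi(S^8) = 2 (n even), chi(Sigma_3) = 2 - 2*3 = -4.
chi(E) = 2 * (-4) = -8

-8


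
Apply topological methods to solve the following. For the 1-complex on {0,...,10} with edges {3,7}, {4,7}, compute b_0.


Run DFS/union-find over 11 vertices.
V = 11, E = 2.
Number of components = 9

9


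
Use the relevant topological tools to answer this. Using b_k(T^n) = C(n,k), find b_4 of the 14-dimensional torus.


By the Kunneth formula, b_k(T^n) = C(n,k).
b_4(T^14) = C(14,4).
C(14,4) = 14!/(4!*10!) = 1001

1001


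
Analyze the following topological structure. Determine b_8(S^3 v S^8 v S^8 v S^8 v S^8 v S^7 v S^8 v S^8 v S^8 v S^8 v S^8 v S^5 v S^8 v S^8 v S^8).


For a wedge of spheres, H_k (k>0) is free on one generator per sphere of dimension k.
Spheres of dimension 8: count = 12.
b_8 = 12

12


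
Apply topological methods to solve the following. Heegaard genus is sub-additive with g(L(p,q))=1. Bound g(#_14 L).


Heegaard genus satisfies g(A#B) <= g(A) + g(B).
Each lens space has g = 1.
Upper bound: 14 * 1 = 14

14


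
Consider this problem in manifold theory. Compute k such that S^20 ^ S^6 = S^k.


S^m ^ S^n = S^{m+n}.
k = 20 + 6 = 26

26


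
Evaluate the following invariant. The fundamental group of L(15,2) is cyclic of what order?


pi_1(L(p,q)) = Z/pZ for any q coprime to p.
|pi_1(L(15,2))| = 15

15


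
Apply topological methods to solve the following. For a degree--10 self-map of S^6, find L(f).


On S^6: L(f) = tr(f_0*) + (-1)^6 tr(f_6*) = 1 + (-1)^6 * deg(f).
L(f) = 1 + (-1)^6 * -10 = 1 + -10 = -9

-9


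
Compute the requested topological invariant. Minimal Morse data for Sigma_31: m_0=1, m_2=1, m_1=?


A perfect Morse function has m_k = b_k.
For Sigma_31: b_0=1, b_1=2g=62, b_2=1.
Saddles m_1 = 2g = 62

62


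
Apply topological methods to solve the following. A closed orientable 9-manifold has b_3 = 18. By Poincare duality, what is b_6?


Poincare duality for closed orientable n-manifolds: b_k = b_{n-k}.
Here n = 9, so b_6 = b_3 = 18

18


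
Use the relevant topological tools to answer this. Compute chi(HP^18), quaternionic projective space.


HP^18 has one cell in each dimension 0, 4, ..., 4*18 (18+1 cells, all even-dim).
chi = 18 + 1 = 19

19


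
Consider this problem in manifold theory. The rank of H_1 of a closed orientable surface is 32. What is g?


For a closed orientable surface: b_1 = 2g.
32 = 2g
g = 32 / 2 = 16

16


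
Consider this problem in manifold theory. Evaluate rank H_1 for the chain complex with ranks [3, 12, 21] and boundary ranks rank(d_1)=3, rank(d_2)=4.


rank H_k = rank(ker d_k) - rank(im d_{k+1}).
rank(ker d_1) = rank(C_1) - rank(d_1) = 12 - 3 = 9.
rank(im d_{1+1}) = 4.
rank H_1 = 9 - 4 = 5

5


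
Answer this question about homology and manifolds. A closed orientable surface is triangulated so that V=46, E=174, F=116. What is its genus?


chi = V - E + F = 46 - 174 + 116 = -12
For orientable closed surface: chi = 2 - 2g, so g = (2 - chi)/2.
g = (2 - (-12)) / 2 = 14 / 2 = 7

7


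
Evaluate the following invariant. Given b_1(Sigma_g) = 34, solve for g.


For a closed orientable surface: b_1 = 2g.
34 = 2g
g = 34 / 2 = 17

17


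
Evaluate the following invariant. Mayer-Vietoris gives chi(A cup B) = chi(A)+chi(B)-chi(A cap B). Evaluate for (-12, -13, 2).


chi(A cup B) = chi(A) + chi(B) - chi(A cap B)
= -12 + (-13) - (2)
= -27

-27


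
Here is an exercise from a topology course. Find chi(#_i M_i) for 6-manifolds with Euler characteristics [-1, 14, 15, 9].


For n-manifolds: chi(A#B) = chi(A) + chi(B) - chi(S^6).
chi(S^6) = 1 + (-1)^6 = 2.
chi(#) = (sum chi_i) - (4-1)*chi(S^6) = 37 - 3*2 = 31

31


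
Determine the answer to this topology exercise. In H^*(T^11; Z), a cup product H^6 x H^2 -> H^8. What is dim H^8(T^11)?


Cup product: H^p x H^q -> H^{p+q}; here p+q = 6+2 = 8.
rank H^k(T^n) = C(n,k).
C(11,8) = 165

165
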